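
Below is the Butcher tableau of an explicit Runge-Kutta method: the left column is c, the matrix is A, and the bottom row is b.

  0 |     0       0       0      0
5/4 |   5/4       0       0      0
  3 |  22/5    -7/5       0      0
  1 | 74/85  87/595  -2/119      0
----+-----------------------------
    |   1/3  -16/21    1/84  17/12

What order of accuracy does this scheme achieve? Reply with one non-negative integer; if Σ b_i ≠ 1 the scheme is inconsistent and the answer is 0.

4

b = (1/3, -16/21, 1/84, 17/12)
c = (0, 5/4, 3, 1)
Ac = (0, 0, -7/4, 9/68)
Σ b_i: 1/3·1 + (-16/21)·1 + 1/84·1 + 17/12·1 = 1 ✓
b·c: (-16/21)·5/4 + 1/84·3 + 17/12·1 = 1/2 ✓
b·c²: (-16/21)·25/16 + 1/84·9 + 17/12·1 = 1/3 ✓
b·Ac: 1/84·(-7/4) + 17/12·9/68 = 1/6 ✓
b·c³: (-16/21)·125/64 + 1/84·27 + 17/12·1 = 1/4 ✓
b·(c∘Ac): 1/84·(-21/4) + 17/12·9/68 = 1/8 ✓
b·Ac²: 1/84·(-35/16) + 17/12·21/272 = 1/12 ✓
b·A²c: 17/12·1/34 = 1/24 ✓; 4 stages ⇒ order 4.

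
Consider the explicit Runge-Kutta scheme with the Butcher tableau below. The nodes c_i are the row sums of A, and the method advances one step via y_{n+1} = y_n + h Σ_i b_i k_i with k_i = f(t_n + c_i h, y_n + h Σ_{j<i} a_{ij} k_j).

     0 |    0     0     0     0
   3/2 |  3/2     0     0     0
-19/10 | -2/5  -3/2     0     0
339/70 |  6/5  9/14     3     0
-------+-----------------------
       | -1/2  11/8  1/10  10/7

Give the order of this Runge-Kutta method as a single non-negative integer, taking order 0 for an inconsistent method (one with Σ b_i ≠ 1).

0

b = (-1/2, 11/8, 1/10, 10/7)
c = (0, 3/2, -19/10, 339/70)
Ac = (0, 0, -9/4, -663/140)
Σ b_i: (-1/2)·1 + 11/8·1 + 1/10·1 + 10/7·1 = 673/280 ≠ 1 ⇒ order 0.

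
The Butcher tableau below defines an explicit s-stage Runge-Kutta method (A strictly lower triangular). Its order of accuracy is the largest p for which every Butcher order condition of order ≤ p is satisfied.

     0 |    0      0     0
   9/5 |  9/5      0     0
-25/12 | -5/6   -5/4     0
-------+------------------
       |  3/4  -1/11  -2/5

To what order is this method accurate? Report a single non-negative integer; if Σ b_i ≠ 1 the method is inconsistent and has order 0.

b = (3/4, -1/11, -2/5)
c = (0, 9/5, -25/12)
Ac = (0, 0, -9/4)
Σ b_i: 3/4·1 + (-1/11)·1 + (-2/5)·1 = 57/220 ≠ 1 ⇒ order 0.

0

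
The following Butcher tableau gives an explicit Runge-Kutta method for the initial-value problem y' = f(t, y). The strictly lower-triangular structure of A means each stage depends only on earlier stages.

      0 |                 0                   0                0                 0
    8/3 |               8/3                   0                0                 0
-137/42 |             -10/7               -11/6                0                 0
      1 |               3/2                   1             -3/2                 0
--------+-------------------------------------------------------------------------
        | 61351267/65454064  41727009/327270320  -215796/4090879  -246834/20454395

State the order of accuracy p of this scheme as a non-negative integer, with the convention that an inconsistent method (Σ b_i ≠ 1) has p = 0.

3

b = (61351267/65454064, 41727009/327270320, -215796/4090879, -246834/20454395)
c = (0, 8/3, -137/42, 1)
Ac = (0, 0, -44/9, 635/84)
Σ b_i: 61351267/65454064·1 + 41727009/327270320·1 + (-215796/4090879)·1 + (-246834/20454395)·1 = 1 ✓
b·c: 41727009/327270320·8/3 + (-215796/4090879)·(-137/42) + (-246834/20454395)·1 = 1/2 ✓
b·c²: 41727009/327270320·64/9 + (-215796/4090879)·18769/1764 + (-246834/20454395)·1 = 1/3 ✓
b·Ac: (-215796/4090879)·(-44/9) + (-246834/20454395)·635/84 = 1/6 ✓
b·c³: 41727009/327270320·512/27 + (-215796/4090879)·(-2571353/74088) + (-246834/20454395)·1 = 2183713003/515450754 ≠ 1/4 ⇒ order 3.
b·(c∘Ac): (-215796/4090879)·3014/189 + (-246834/20454395)·635/84 = -68661139/73635822 ≠ 1/8
b·Ac²: (-215796/4090879)·(-352/27) + (-246834/20454395)·(-31219/3528) = 4095231149/5154507540 ≠ 1/12
b·A²c: (-246834/20454395)·22/3 = -1810116/20454395 ≠ 1/24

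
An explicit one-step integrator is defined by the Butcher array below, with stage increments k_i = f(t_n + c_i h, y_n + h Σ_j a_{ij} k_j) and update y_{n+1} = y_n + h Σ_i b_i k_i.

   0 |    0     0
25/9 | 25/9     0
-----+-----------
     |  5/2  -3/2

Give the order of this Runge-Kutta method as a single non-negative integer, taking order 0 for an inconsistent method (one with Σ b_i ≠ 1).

1

b = (5/2, -3/2)
c = (0, 25/9)
Σ b_i: 5/2·1 + (-3/2)·1 = 1 ✓
b·c: (-3/2)·25/9 = -25/6 ≠ 1/2 ⇒ order 1.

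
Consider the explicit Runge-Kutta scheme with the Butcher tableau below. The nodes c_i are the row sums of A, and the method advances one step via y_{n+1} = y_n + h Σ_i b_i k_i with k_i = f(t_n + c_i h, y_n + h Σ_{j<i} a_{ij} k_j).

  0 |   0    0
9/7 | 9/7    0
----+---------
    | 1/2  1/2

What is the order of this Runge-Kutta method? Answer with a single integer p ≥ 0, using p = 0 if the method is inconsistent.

1

b = (1/2, 1/2)
c = (0, 9/7)
Σ b_i: 1/2·1 + 1/2·1 = 1 ✓
b·c: 1/2·9/7 = 9/14 ≠ 1/2 ⇒ order 1.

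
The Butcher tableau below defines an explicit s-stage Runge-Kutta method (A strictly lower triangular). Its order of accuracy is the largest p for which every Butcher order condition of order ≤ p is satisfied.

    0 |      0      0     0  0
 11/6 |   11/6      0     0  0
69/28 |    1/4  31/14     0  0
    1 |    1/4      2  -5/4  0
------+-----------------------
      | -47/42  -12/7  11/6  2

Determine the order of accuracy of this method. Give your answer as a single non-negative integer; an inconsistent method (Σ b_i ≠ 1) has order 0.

1

b = (-47/42, -12/7, 11/6, 2)
c = (0, 11/6, 69/28, 1)
Ac = (0, 0, 341/84, 197/336)
Σ b_i: (-47/42)·1 + (-12/7)·1 + 11/6·1 + 2·1 = 1 ✓
b·c: (-12/7)·11/6 + 11/6·69/28 + 2·1 = 27/8 ≠ 1/2 ⇒ order 1.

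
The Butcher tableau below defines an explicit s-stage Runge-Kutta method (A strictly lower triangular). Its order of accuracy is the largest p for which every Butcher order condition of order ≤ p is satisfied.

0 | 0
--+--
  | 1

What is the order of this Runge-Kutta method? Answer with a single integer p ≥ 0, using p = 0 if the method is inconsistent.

1

b = (1)
c = (0)
Σ b_i: 1·1 = 1 ✓; 1 stage ⇒ order 1.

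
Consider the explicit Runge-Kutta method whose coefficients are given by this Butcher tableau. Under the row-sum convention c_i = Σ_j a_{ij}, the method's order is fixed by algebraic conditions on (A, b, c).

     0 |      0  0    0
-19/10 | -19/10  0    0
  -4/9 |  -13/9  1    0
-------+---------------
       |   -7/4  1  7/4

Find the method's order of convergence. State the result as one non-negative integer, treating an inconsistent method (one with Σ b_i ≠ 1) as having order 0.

1

b = (-7/4, 1, 7/4)
c = (0, -19/10, -4/9)
Ac = (0, 0, -19/10)
Σ b_i: (-7/4)·1 + 1·1 + 7/4·1 = 1 ✓
b·c: 1·(-19/10) + 7/4·(-4/9) = -241/90 ≠ 1/2 ⇒ order 1.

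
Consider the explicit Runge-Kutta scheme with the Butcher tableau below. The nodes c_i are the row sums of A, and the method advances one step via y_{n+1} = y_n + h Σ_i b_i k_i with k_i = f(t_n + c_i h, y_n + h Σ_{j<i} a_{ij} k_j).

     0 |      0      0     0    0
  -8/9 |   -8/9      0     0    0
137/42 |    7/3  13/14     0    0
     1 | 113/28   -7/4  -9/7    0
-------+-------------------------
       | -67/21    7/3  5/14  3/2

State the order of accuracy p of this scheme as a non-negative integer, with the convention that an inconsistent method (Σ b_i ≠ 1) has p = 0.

b = (-67/21, 7/3, 5/14, 3/2)
c = (0, -8/9, 137/42, 1)
Ac = (0, 0, -52/63, -2327/882)
Σ b_i: (-67/21)·1 + 7/3·1 + 5/14·1 + 3/2·1 = 1 ✓
b·c: 7/3·(-8/9) + 5/14·137/42 + 3/2·1 = 3127/5292 ≠ 1/2 ⇒ order 1.

1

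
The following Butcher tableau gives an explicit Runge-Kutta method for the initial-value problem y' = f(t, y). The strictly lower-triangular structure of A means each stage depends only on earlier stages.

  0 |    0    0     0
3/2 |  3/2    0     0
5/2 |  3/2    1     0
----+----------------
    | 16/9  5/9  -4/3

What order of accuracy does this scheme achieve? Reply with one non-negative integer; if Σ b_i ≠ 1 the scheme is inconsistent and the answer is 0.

b = (16/9, 5/9, -4/3)
c = (0, 3/2, 5/2)
Ac = (0, 0, 3/2)
Σ b_i: 16/9·1 + 5/9·1 + (-4/3)·1 = 1 ✓
b·c: 5/9·3/2 + (-4/3)·5/2 = -5/2 ≠ 1/2 ⇒ order 1.

1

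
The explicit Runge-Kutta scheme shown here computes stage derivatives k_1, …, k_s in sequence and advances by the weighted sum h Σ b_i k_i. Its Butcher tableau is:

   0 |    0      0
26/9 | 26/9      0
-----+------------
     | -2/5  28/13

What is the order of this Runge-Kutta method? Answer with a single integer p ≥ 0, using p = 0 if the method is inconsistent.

0

b = (-2/5, 28/13)
c = (0, 26/9)
Σ b_i: (-2/5)·1 + 28/13·1 = 114/65 ≠ 1 ⇒ order 0.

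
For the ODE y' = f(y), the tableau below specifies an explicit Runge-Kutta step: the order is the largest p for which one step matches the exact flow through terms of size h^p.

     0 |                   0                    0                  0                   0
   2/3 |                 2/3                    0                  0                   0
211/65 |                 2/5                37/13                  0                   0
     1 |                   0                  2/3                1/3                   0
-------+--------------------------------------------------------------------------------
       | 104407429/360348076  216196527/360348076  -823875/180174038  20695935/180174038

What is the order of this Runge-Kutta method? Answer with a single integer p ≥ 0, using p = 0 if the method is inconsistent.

b = (104407429/360348076, 216196527/360348076, -823875/180174038, 20695935/180174038)
c = (0, 2/3, 211/65, 1)
Ac = (0, 0, 74/39, 893/585)
Σ b_i: 104407429/360348076·1 + 216196527/360348076·1 + (-823875/180174038)·1 + 20695935/180174038·1 = 1 ✓
b·c: 216196527/360348076·2/3 + (-823875/180174038)·211/65 + 20695935/180174038·1 = 1/2 ✓
b·c²: 216196527/360348076·4/9 + (-823875/180174038)·44521/4225 + 20695935/180174038·1 = 1/3 ✓
b·Ac: (-823875/180174038)·74/39 + 20695935/180174038·893/585 = 1/6 ✓
b·c³: 216196527/360348076·8/27 + (-823875/180174038)·9393931/274625 + 20695935/180174038·1 = 110444657/810783171 ≠ 1/4 ⇒ order 3.
b·(c∘Ac): (-823875/180174038)·15614/2535 + 20695935/180174038·893/585 = 79553119/540522114 ≠ 1/8
b·Ac²: (-823875/180174038)·148/117 + 20695935/180174038·434489/114075 = 45503953537/105401812230 ≠ 1/12
b·A²c: 20695935/180174038·74/117 = 19634605/270261057 ≠ 1/24

3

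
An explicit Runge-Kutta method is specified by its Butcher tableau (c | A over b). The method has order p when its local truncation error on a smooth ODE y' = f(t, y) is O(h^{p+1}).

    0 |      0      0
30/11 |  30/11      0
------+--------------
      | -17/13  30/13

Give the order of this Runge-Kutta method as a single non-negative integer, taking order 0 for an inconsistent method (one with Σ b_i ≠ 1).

1

b = (-17/13, 30/13)
c = (0, 30/11)
Σ b_i: (-17/13)·1 + 30/13·1 = 1 ✓
b·c: 30/13·30/11 = 900/143 ≠ 1/2 ⇒ order 1.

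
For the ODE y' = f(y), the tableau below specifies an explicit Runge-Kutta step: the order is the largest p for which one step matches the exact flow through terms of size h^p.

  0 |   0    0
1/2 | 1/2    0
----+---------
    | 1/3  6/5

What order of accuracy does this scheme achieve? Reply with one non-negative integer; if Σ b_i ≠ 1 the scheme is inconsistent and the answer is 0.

b = (1/3, 6/5)
c = (0, 1/2)
Σ b_i: 1/3·1 + 6/5·1 = 23/15 ≠ 1 ⇒ order 0.

0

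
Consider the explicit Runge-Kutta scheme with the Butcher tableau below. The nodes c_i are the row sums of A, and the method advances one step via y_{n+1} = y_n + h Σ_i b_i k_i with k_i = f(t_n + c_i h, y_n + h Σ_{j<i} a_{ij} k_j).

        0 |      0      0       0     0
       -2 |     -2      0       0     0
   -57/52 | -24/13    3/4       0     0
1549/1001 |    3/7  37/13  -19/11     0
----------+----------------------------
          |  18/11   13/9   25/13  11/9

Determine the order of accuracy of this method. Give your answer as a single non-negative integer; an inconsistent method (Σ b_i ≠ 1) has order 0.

0

b = (18/11, 13/9, 25/13, 11/9)
c = (0, -2, -57/52, 1549/1001)
Ac = (0, 0, -3/2, -2173/572)
Σ b_i: 18/11·1 + 13/9·1 + 25/13·1 + 11/9·1 = 2671/429 ≠ 1 ⇒ order 0.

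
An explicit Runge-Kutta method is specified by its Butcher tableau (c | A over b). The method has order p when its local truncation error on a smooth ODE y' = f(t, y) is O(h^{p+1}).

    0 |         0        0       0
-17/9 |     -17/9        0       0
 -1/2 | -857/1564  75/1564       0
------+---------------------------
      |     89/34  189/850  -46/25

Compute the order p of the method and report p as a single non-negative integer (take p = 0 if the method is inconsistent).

3

b = (89/34, 189/850, -46/25)
c = (0, -17/9, -1/2)
Ac = (0, 0, -25/276)
Σ b_i: 89/34·1 + 189/850·1 + (-46/25)·1 = 1 ✓
b·c: 189/850·(-17/9) + (-46/25)·(-1/2) = 1/2 ✓
b·c²: 189/850·289/81 + (-46/25)·1/4 = 1/3 ✓
b·Ac: (-46/25)·(-25/276) = 1/6 ✓; 3 stages ⇒ order 3.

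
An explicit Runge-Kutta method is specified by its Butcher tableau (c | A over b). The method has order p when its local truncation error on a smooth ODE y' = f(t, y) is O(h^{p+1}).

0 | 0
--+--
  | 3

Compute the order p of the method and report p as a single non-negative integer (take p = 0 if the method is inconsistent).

b = (3)
c = (0)
Σ b_i: 3·1 = 3 ≠ 1 ⇒ order 0.

0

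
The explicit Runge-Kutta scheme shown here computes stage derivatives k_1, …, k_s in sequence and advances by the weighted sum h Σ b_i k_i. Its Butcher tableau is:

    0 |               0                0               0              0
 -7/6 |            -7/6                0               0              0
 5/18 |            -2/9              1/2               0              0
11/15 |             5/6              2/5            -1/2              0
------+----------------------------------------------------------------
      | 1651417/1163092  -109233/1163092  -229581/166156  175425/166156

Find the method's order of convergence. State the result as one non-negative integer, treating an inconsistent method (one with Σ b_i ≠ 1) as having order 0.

b = (1651417/1163092, -109233/1163092, -229581/166156, 175425/166156)
c = (0, -7/6, 5/18, 11/15)
Ac = (0, 0, -7/12, -109/180)
Σ b_i: 1651417/1163092·1 + (-109233/1163092)·1 + (-229581/166156)·1 + 175425/166156·1 = 1 ✓
b·c: (-109233/1163092)·(-7/6) + (-229581/166156)·5/18 + 175425/166156·11/15 = 1/2 ✓
b·c²: (-109233/1163092)·49/36 + (-229581/166156)·25/324 + 175425/166156·121/225 = 1/3 ✓
b·Ac: (-229581/166156)·(-7/12) + 175425/166156·(-109/180) = 1/6 ✓
b·c³: (-109233/1163092)·(-343/216) + (-229581/166156)·125/5832 + 175425/166156·1331/3375 = 48082363/89724240 ≠ 1/4 ⇒ order 3.
b·(c∘Ac): (-229581/166156)·(-35/216) + 175425/166156·(-1199/2700) = -2930477/11963232 ≠ 1/8
b·Ac²: (-229581/166156)·49/72 + 175425/166156·1639/3240 = -7290151/17944848 ≠ 1/12
b·A²c: 175425/166156·7/24 = 409325/1329248 ≠ 1/24

3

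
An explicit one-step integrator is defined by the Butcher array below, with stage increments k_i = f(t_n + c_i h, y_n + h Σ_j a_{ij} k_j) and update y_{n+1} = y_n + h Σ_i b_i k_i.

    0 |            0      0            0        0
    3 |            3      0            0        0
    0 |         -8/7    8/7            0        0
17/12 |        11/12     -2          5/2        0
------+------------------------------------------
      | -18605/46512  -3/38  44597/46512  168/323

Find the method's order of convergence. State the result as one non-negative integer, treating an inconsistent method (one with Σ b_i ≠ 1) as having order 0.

3

b = (-18605/46512, -3/38, 44597/46512, 168/323)
c = (0, 3, 0, 17/12)
Ac = (0, 0, 24/7, -6)
Σ b_i: (-18605/46512)·1 + (-3/38)·1 + 44597/46512·1 + 168/323·1 = 1 ✓
b·c: (-3/38)·3 + 168/323·17/12 = 1/2 ✓
b·c²: (-3/38)·9 + 168/323·289/144 = 1/3 ✓
b·Ac: 44597/46512·24/7 + 168/323·(-6) = 1/6 ✓
b·c³: (-3/38)·27 + 168/323·4913/1728 = -47/72 ≠ 1/4 ⇒ order 3.
b·(c∘Ac): 168/323·(-17/2) = -84/19 ≠ 1/8
b·Ac²: 44597/46512·72/7 + 168/323·(-18) = 1/2 ≠ 1/12
b·A²c: 168/323·60/7 = 1440/323 ≠ 1/24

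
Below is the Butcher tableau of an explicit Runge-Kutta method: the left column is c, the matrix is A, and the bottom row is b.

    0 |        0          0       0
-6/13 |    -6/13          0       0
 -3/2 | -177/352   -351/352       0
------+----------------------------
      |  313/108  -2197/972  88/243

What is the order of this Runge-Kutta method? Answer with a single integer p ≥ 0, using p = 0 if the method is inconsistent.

b = (313/108, -2197/972, 88/243)
c = (0, -6/13, -3/2)
Ac = (0, 0, 81/176)
Σ b_i: 313/108·1 + (-2197/972)·1 + 88/243·1 = 1 ✓
b·c: (-2197/972)·(-6/13) + 88/243·(-3/2) = 1/2 ✓
b·c²: (-2197/972)·36/169 + 88/243·9/4 = 1/3 ✓
b·Ac: 88/243·81/176 = 1/6 ✓; 3 stages ⇒ order 3.

3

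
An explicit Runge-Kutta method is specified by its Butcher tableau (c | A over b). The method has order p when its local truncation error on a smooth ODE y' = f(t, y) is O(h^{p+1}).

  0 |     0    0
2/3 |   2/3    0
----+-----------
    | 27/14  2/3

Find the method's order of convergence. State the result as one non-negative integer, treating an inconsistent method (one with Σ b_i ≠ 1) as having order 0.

0

b = (27/14, 2/3)
c = (0, 2/3)
Σ b_i: 27/14·1 + 2/3·1 = 109/42 ≠ 1 ⇒ order 0.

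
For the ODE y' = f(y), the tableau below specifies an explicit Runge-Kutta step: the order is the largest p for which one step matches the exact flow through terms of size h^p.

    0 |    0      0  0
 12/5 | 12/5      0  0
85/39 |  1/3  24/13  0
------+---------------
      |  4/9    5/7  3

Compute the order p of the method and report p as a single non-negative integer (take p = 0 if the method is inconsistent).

b = (4/9, 5/7, 3)
c = (0, 12/5, 85/39)
Ac = (0, 0, 288/65)
Σ b_i: 4/9·1 + 5/7·1 + 3·1 = 262/63 ≠ 1 ⇒ order 0.

0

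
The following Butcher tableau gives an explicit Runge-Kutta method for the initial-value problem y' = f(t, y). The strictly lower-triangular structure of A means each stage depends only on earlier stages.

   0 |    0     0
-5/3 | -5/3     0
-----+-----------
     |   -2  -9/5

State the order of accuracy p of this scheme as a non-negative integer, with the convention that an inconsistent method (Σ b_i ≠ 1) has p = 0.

b = (-2, -9/5)
c = (0, -5/3)
Σ b_i: (-2)·1 + (-9/5)·1 = -19/5 ≠ 1 ⇒ order 0.

0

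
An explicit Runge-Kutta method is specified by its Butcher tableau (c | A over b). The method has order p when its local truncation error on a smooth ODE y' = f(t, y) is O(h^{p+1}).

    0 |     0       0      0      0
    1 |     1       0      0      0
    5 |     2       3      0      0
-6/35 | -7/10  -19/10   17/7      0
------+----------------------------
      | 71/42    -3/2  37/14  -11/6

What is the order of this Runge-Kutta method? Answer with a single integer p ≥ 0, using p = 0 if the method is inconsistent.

b = (71/42, -3/2, 37/14, -11/6)
c = (0, 1, 5, -6/35)
Ac = (0, 0, 3, 717/70)
Σ b_i: 71/42·1 + (-3/2)·1 + 37/14·1 + (-11/6)·1 = 1 ✓
b·c: (-3/2)·1 + 37/14·5 + (-11/6)·(-6/35) = 421/35 ≠ 1/2 ⇒ order 1.

1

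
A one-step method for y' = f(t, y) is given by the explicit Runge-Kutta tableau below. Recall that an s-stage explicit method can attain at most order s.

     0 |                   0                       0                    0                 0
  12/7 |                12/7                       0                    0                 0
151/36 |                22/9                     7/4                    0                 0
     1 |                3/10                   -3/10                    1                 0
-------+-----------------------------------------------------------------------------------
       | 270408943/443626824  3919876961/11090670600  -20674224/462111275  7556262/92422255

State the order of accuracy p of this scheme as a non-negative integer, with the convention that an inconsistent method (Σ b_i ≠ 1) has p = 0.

3

b = (270408943/443626824, 3919876961/11090670600, -20674224/462111275, 7556262/92422255)
c = (0, 12/7, 151/36, 1)
Ac = (0, 0, 3, 4637/1260)
Σ b_i: 270408943/443626824·1 + 3919876961/11090670600·1 + (-20674224/462111275)·1 + 7556262/92422255·1 = 1 ✓
b·c: 3919876961/11090670600·12/7 + (-20674224/462111275)·151/36 + 7556262/92422255·1 = 1/2 ✓
b·c²: 3919876961/11090670600·144/49 + (-20674224/462111275)·22801/1296 + 7556262/92422255·1 = 1/3 ✓
b·Ac: (-20674224/462111275)·3 + 7556262/92422255·4637/1260 = 1/6 ✓
b·c³: 3919876961/11090670600·1728/343 + (-20674224/462111275)·3442951/46656 + 7556262/92422255·1 = -20110479889/13974244956 ≠ 1/4 ⇒ order 3.
b·(c∘Ac): (-20674224/462111275)·151/12 + 7556262/92422255·4637/1260 = -145331321/554533530 ≠ 1/8
b·Ac²: (-20674224/462111275)·36/7 + 7556262/92422255·5306309/317520 = 31756023707/27948489912 ≠ 1/12
b·A²c: 7556262/92422255·3 = 22668786/92422255 ≠ 1/24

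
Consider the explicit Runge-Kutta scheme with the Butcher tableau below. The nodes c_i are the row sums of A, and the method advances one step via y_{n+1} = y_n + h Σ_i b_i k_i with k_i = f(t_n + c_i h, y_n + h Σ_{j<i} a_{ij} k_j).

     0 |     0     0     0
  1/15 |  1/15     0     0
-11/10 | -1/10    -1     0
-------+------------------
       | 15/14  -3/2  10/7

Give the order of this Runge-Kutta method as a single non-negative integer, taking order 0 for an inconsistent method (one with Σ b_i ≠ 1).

1

b = (15/14, -3/2, 10/7)
c = (0, 1/15, -11/10)
Ac = (0, 0, -1/15)
Σ b_i: 15/14·1 + (-3/2)·1 + 10/7·1 = 1 ✓
b·c: (-3/2)·1/15 + 10/7·(-11/10) = -117/70 ≠ 1/2 ⇒ order 1.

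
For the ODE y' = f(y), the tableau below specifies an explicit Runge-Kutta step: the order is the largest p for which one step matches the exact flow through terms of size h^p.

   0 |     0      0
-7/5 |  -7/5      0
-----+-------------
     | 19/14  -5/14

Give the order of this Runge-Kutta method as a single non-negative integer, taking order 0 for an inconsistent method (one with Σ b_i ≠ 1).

2

b = (19/14, -5/14)
c = (0, -7/5)
Σ b_i: 19/14·1 + (-5/14)·1 = 1 ✓
b·c: (-5/14)·(-7/5) = 1/2 ✓; 2 stages ⇒ order 2.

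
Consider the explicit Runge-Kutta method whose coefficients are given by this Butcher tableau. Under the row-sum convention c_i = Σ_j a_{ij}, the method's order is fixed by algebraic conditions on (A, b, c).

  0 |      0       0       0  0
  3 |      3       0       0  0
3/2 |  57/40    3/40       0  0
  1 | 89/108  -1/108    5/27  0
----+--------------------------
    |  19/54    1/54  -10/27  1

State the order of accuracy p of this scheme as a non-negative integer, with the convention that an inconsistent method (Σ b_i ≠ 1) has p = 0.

4

b = (19/54, 1/54, -10/27, 1)
c = (0, 3, 3/2, 1)
Ac = (0, 0, 9/40, 1/4)
Σ b_i: 19/54·1 + 1/54·1 + (-10/27)·1 + 1·1 = 1 ✓
b·c: 1/54·3 + (-10/27)·3/2 + 1·1 = 1/2 ✓
b·c²: 1/54·9 + (-10/27)·9/4 + 1·1 = 1/3 ✓
b·Ac: (-10/27)·9/40 + 1·1/4 = 1/6 ✓
b·c³: 1/54·27 + (-10/27)·27/8 + 1·1 = 1/4 ✓
b·(c∘Ac): (-10/27)·27/80 + 1·1/4 = 1/8 ✓
b·Ac²: (-10/27)·27/40 + 1·1/3 = 1/12 ✓
b·A²c: 1·1/24 = 1/24 ✓; 4 stages ⇒ order 4.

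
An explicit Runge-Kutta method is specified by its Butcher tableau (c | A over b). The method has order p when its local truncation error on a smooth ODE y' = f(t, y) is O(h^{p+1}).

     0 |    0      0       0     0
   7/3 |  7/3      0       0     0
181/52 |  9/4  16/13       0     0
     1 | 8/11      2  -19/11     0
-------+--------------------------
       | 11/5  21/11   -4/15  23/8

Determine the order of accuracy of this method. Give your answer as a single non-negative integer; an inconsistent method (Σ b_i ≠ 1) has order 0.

0

b = (11/5, 21/11, -4/15, 23/8)
c = (0, 7/3, 181/52, 1)
Ac = (0, 0, 112/39, -2309/1716)
Σ b_i: 11/5·1 + 21/11·1 + (-4/15)·1 + 23/8·1 = 8867/1320 ≠ 1 ⇒ order 0.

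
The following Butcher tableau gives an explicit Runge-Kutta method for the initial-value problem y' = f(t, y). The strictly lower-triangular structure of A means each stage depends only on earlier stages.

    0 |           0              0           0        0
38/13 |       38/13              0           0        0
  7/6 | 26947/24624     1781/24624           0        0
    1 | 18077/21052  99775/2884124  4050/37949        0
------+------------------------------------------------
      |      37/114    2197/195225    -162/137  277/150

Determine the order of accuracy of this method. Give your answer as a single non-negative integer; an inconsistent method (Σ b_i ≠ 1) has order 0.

4

b = (37/114, 2197/195225, -162/137, 277/150)
c = (0, 38/13, 7/6, 1)
Ac = (0, 0, 137/648, 125/554)
Σ b_i: 37/114·1 + 2197/195225·1 + (-162/137)·1 + 277/150·1 = 1 ✓
b·c: 2197/195225·38/13 + (-162/137)·7/6 + 277/150·1 = 1/2 ✓
b·c²: 2197/195225·1444/169 + (-162/137)·49/36 + 277/150·1 = 1/3 ✓
b·Ac: (-162/137)·137/648 + 277/150·125/554 = 1/6 ✓
b·c³: 2197/195225·54872/2197 + (-162/137)·343/216 + 277/150·1 = 1/4 ✓
b·(c∘Ac): (-162/137)·959/3888 + 277/150·125/554 = 1/8 ✓
b·Ac²: (-162/137)·2603/4212 + 277/150·3175/7202 = 1/12 ✓
b·A²c: 277/150·25/1108 = 1/24 ✓; 4 stages ⇒ order 4.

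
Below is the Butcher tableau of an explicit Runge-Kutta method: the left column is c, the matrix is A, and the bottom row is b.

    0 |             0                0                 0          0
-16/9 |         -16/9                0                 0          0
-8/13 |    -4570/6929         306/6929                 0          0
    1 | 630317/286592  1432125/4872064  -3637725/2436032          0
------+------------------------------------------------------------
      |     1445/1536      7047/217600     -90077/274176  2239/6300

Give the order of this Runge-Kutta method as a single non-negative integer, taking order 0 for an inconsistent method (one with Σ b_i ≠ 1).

b = (1445/1536, 7047/217600, -90077/274176, 2239/6300)
c = (0, -16/9, -8/13, 1)
Ac = (0, 0, -544/6929, 1775/4478)
Σ b_i: 1445/1536·1 + 7047/217600·1 + (-90077/274176)·1 + 2239/6300·1 = 1 ✓
b·c: 7047/217600·(-16/9) + (-90077/274176)·(-8/13) + 2239/6300·1 = 1/2 ✓
b·c²: 7047/217600·256/81 + (-90077/274176)·64/169 + 2239/6300·1 = 1/3 ✓
b·Ac: (-90077/274176)·(-544/6929) + 2239/6300·1775/4478 = 1/6 ✓
b·c³: 7047/217600·(-4096/729) + (-90077/274176)·(-512/2197) + 2239/6300·1 = 1/4 ✓
b·(c∘Ac): (-90077/274176)·4352/90077 + 2239/6300·1775/4478 = 1/8 ✓
b·Ac²: (-90077/274176)·8704/62361 + 2239/6300·7325/20151 = 1/12 ✓
b·A²c: 2239/6300·525/4478 = 1/24 ✓; 4 stages ⇒ order 4.

4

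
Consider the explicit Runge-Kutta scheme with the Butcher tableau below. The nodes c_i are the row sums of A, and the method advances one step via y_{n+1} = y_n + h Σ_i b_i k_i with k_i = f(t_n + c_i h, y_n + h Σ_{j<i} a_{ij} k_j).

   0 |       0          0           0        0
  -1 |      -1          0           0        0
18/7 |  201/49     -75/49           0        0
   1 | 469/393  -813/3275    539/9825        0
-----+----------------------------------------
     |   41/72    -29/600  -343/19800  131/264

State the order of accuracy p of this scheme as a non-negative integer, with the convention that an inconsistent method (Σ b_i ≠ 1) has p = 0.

b = (41/72, -29/600, -343/19800, 131/264)
c = (0, -1, 18/7, 1)
Ac = (0, 0, 75/49, 51/131)
Σ b_i: 41/72·1 + (-29/600)·1 + (-343/19800)·1 + 131/264·1 = 1 ✓
b·c: (-29/600)·(-1) + (-343/19800)·18/7 + 131/264·1 = 1/2 ✓
b·c²: (-29/600)·1 + (-343/19800)·324/49 + 131/264·1 = 1/3 ✓
b·Ac: (-343/19800)·75/49 + 131/264·51/131 = 1/6 ✓
b·c³: (-29/600)·(-1) + (-343/19800)·5832/343 + 131/264·1 = 1/4 ✓
b·(c∘Ac): (-343/19800)·1350/343 + 131/264·51/131 = 1/8 ✓
b·Ac²: (-343/19800)·(-75/49) + 131/264·15/131 = 1/12 ✓
b·A²c: 131/264·11/131 = 1/24 ✓; 4 stages ⇒ order 4.

4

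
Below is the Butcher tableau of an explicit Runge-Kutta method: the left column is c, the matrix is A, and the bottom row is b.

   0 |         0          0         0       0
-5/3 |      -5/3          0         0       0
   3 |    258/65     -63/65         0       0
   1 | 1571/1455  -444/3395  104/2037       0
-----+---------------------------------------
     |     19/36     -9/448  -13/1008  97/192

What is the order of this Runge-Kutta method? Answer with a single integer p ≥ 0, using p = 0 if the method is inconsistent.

b = (19/36, -9/448, -13/1008, 97/192)
c = (0, -5/3, 3, 1)
Ac = (0, 0, 21/13, 36/97)
Σ b_i: 19/36·1 + (-9/448)·1 + (-13/1008)·1 + 97/192·1 = 1 ✓
b·c: (-9/448)·(-5/3) + (-13/1008)·3 + 97/192·1 = 1/2 ✓
b·c²: (-9/448)·25/9 + (-13/1008)·9 + 97/192·1 = 1/3 ✓
b·Ac: (-13/1008)·21/13 + 97/192·36/97 = 1/6 ✓
b·c³: (-9/448)·(-125/27) + (-13/1008)·27 + 97/192·1 = 1/4 ✓
b·(c∘Ac): (-13/1008)·63/13 + 97/192·36/97 = 1/8 ✓
b·Ac²: (-13/1008)·(-35/13) + 97/192·28/291 = 1/12 ✓
b·A²c: 97/192·8/97 = 1/24 ✓; 4 stages ⇒ order 4.

4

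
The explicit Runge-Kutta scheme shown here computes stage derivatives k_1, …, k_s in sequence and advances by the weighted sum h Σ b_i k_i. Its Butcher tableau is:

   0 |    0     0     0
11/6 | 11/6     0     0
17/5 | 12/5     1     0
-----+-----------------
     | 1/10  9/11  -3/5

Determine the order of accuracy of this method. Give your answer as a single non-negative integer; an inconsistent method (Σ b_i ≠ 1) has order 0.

0

b = (1/10, 9/11, -3/5)
c = (0, 11/6, 17/5)
Ac = (0, 0, 11/6)
Σ b_i: 1/10·1 + 9/11·1 + (-3/5)·1 = 7/22 ≠ 1 ⇒ order 0.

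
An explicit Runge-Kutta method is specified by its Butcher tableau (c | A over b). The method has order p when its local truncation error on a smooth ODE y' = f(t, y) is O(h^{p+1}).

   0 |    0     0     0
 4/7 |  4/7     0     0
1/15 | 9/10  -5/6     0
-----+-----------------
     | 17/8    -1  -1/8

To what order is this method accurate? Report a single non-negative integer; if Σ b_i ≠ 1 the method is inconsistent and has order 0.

1

b = (17/8, -1, -1/8)
c = (0, 4/7, 1/15)
Ac = (0, 0, -10/21)
Σ b_i: 17/8·1 + (-1)·1 + (-1/8)·1 = 1 ✓
b·c: (-1)·4/7 + (-1/8)·1/15 = -487/840 ≠ 1/2 ⇒ order 1.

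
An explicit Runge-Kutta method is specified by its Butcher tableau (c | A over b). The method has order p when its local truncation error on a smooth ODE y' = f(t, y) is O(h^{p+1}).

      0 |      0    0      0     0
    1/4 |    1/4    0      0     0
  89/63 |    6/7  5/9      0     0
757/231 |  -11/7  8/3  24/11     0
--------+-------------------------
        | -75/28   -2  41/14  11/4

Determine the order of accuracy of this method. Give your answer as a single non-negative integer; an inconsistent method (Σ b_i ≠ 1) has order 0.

1

b = (-75/28, -2, 41/14, 11/4)
c = (0, 1/4, 89/63, 757/231)
Ac = (0, 0, 5/36, 866/231)
Σ b_i: (-75/28)·1 + (-2)·1 + 41/14·1 + 11/4·1 = 1 ✓
b·c: (-2)·1/4 + 41/14·89/63 + 11/4·757/231 = 22313/1764 ≠ 1/2 ⇒ order 1.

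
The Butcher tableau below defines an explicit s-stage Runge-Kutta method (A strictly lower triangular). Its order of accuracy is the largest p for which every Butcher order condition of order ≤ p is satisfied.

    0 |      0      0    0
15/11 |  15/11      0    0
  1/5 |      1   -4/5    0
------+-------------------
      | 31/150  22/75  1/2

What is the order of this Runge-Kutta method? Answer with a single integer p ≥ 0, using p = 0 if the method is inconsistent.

2

b = (31/150, 22/75, 1/2)
c = (0, 15/11, 1/5)
Ac = (0, 0, -12/11)
Σ b_i: 31/150·1 + 22/75·1 + 1/2·1 = 1 ✓
b·c: 22/75·15/11 + 1/2·1/5 = 1/2 ✓
b·c²: 22/75·225/121 + 1/2·1/25 = 311/550 ≠ 1/3 ⇒ order 2.
b·Ac: 1/2·(-12/11) = -6/11 ≠ 1/6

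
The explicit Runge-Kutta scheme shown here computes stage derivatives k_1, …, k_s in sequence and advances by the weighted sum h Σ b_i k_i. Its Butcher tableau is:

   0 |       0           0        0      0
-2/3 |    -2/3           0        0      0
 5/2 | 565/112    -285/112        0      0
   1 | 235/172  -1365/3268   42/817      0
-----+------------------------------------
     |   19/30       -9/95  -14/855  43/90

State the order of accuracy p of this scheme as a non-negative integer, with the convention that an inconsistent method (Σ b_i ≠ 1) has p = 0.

b = (19/30, -9/95, -14/855, 43/90)
c = (0, -2/3, 5/2, 1)
Ac = (0, 0, 95/56, 35/86)
Σ b_i: 19/30·1 + (-9/95)·1 + (-14/855)·1 + 43/90·1 = 1 ✓
b·c: (-9/95)·(-2/3) + (-14/855)·5/2 + 43/90·1 = 1/2 ✓
b·c²: (-9/95)·4/9 + (-14/855)·25/4 + 43/90·1 = 1/3 ✓
b·Ac: (-14/855)·95/56 + 43/90·35/86 = 1/6 ✓
b·c³: (-9/95)·(-8/27) + (-14/855)·125/8 + 43/90·1 = 1/4 ✓
b·(c∘Ac): (-14/855)·475/112 + 43/90·35/86 = 1/8 ✓
b·Ac²: (-14/855)·(-95/84) + 43/90·35/258 = 1/12 ✓
b·A²c: 43/90·15/172 = 1/24 ✓; 4 stages ⇒ order 4.

4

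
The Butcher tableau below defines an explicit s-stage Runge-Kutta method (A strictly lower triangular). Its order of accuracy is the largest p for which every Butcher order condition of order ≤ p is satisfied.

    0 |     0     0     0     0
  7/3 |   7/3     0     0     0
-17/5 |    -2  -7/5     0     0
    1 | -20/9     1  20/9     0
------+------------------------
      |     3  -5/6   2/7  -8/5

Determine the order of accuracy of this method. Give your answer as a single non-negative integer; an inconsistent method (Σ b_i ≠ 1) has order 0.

0

b = (3, -5/6, 2/7, -8/5)
c = (0, 7/3, -17/5, 1)
Ac = (0, 0, -49/15, -47/9)
Σ b_i: 3·1 + (-5/6)·1 + 2/7·1 + (-8/5)·1 = 179/210 ≠ 1 ⇒ order 0.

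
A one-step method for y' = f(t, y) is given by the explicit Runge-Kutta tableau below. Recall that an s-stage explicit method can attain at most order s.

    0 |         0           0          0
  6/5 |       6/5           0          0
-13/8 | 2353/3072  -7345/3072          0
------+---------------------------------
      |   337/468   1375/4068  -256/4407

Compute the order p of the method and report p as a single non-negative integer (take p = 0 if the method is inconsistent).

b = (337/468, 1375/4068, -256/4407)
c = (0, 6/5, -13/8)
Ac = (0, 0, -1469/512)
Σ b_i: 337/468·1 + 1375/4068·1 + (-256/4407)·1 = 1 ✓
b·c: 1375/4068·6/5 + (-256/4407)·(-13/8) = 1/2 ✓
b·c²: 1375/4068·36/25 + (-256/4407)·169/64 = 1/3 ✓
b·Ac: (-256/4407)·(-1469/512) = 1/6 ✓; 3 stages ⇒ order 3.

3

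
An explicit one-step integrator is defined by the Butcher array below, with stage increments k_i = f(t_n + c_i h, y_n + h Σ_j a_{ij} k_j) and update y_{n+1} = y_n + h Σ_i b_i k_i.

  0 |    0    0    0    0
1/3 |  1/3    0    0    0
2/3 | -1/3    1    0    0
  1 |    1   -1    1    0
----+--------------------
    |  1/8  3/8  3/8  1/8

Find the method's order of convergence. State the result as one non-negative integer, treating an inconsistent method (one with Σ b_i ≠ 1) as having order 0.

4

b = (1/8, 3/8, 3/8, 1/8)
c = (0, 1/3, 2/3, 1)
Ac = (0, 0, 1/3, 1/3)
Σ b_i: 1/8·1 + 3/8·1 + 3/8·1 + 1/8·1 = 1 ✓
b·c: 3/8·1/3 + 3/8·2/3 + 1/8·1 = 1/2 ✓
b·c²: 3/8·1/9 + 3/8·4/9 + 1/8·1 = 1/3 ✓
b·Ac: 3/8·1/3 + 1/8·1/3 = 1/6 ✓
b·c³: 3/8·1/27 + 3/8·8/27 + 1/8·1 = 1/4 ✓
b·(c∘Ac): 3/8·2/9 + 1/8·1/3 = 1/8 ✓
b·Ac²: 3/8·1/9 + 1/8·1/3 = 1/12 ✓
b·A²c: 1/8·1/3 = 1/24 ✓; 4 stages ⇒ order 4.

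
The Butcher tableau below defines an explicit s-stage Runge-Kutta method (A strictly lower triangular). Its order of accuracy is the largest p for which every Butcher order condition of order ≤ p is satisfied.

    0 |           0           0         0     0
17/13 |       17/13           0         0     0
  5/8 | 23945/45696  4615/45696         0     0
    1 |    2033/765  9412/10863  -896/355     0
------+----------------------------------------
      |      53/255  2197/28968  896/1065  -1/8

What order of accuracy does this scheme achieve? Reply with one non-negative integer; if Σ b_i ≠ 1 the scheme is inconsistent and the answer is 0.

4

b = (53/255, 2197/28968, 896/1065, -1/8)
c = (0, 17/13, 5/8, 1)
Ac = (0, 0, 355/2688, -4/9)
Σ b_i: 53/255·1 + 2197/28968·1 + 896/1065·1 + (-1/8)·1 = 1 ✓
b·c: 2197/28968·17/13 + 896/1065·5/8 + (-1/8)·1 = 1/2 ✓
b·c²: 2197/28968·289/169 + 896/1065·25/64 + (-1/8)·1 = 1/3 ✓
b·Ac: 896/1065·355/2688 + (-1/8)·(-4/9) = 1/6 ✓
b·c³: 2197/28968·4913/2197 + 896/1065·125/512 + (-1/8)·1 = 1/4 ✓
b·(c∘Ac): 896/1065·1775/21504 + (-1/8)·(-4/9) = 1/8 ✓
b·Ac²: 896/1065·6035/34944 + (-1/8)·58/117 = 1/12 ✓
b·A²c: (-1/8)·(-1/3) = 1/24 ✓; 4 stages ⇒ order 4.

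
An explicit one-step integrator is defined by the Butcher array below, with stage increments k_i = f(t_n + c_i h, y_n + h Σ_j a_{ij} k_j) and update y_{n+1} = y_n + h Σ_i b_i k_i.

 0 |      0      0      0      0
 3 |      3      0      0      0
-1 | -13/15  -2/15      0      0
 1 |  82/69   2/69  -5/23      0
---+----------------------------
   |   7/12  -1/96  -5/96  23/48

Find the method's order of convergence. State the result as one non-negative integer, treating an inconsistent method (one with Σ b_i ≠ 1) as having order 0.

b = (7/12, -1/96, -5/96, 23/48)
c = (0, 3, -1, 1)
Ac = (0, 0, -2/5, 7/23)
Σ b_i: 7/12·1 + (-1/96)·1 + (-5/96)·1 + 23/48·1 = 1 ✓
b·c: (-1/96)·3 + (-5/96)·(-1) + 23/48·1 = 1/2 ✓
b·c²: (-1/96)·9 + (-5/96)·1 + 23/48·1 = 1/3 ✓
b·Ac: (-5/96)·(-2/5) + 23/48·7/23 = 1/6 ✓
b·c³: (-1/96)·27 + (-5/96)·(-1) + 23/48·1 = 1/4 ✓
b·(c∘Ac): (-5/96)·2/5 + 23/48·7/23 = 1/8 ✓
b·Ac²: (-5/96)·(-6/5) + 23/48·1/23 = 1/12 ✓
b·A²c: 23/48·2/23 = 1/24 ✓; 4 stages ⇒ order 4.

4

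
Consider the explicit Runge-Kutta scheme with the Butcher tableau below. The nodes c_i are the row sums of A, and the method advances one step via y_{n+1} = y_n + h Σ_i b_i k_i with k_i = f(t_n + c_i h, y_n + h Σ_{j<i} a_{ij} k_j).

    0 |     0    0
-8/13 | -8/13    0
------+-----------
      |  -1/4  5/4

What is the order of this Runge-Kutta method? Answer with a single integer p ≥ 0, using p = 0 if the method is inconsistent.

1

b = (-1/4, 5/4)
c = (0, -8/13)
Σ b_i: (-1/4)·1 + 5/4·1 = 1 ✓
b·c: 5/4·(-8/13) = -10/13 ≠ 1/2 ⇒ order 1.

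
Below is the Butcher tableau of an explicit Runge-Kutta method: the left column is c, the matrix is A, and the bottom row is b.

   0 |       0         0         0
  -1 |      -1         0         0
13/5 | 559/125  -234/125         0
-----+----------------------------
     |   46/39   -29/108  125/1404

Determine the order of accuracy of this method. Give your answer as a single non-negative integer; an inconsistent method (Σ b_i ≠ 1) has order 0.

b = (46/39, -29/108, 125/1404)
c = (0, -1, 13/5)
Ac = (0, 0, 234/125)
Σ b_i: 46/39·1 + (-29/108)·1 + 125/1404·1 = 1 ✓
b·c: (-29/108)·(-1) + 125/1404·13/5 = 1/2 ✓
b·c²: (-29/108)·1 + 125/1404·169/25 = 1/3 ✓
b·Ac: 125/1404·234/125 = 1/6 ✓; 3 stages ⇒ order 3.

3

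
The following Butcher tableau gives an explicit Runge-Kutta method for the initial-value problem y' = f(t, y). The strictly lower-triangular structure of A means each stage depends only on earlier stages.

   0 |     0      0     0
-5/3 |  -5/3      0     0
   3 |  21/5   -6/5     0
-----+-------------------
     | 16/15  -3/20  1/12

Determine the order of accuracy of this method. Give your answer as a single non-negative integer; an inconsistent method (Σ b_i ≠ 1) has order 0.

b = (16/15, -3/20, 1/12)
c = (0, -5/3, 3)
Ac = (0, 0, 2)
Σ b_i: 16/15·1 + (-3/20)·1 + 1/12·1 = 1 ✓
b·c: (-3/20)·(-5/3) + 1/12·3 = 1/2 ✓
b·c²: (-3/20)·25/9 + 1/12·9 = 1/3 ✓
b·Ac: 1/12·2 = 1/6 ✓; 3 stages ⇒ order 3.

3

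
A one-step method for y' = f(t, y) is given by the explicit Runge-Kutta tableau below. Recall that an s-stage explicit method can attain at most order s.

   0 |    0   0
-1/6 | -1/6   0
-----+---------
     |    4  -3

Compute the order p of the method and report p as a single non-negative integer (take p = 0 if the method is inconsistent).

2

b = (4, -3)
c = (0, -1/6)
Σ b_i: 4·1 + (-3)·1 = 1 ✓
b·c: (-3)·(-1/6) = 1/2 ✓; 2 stages ⇒ order 2.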